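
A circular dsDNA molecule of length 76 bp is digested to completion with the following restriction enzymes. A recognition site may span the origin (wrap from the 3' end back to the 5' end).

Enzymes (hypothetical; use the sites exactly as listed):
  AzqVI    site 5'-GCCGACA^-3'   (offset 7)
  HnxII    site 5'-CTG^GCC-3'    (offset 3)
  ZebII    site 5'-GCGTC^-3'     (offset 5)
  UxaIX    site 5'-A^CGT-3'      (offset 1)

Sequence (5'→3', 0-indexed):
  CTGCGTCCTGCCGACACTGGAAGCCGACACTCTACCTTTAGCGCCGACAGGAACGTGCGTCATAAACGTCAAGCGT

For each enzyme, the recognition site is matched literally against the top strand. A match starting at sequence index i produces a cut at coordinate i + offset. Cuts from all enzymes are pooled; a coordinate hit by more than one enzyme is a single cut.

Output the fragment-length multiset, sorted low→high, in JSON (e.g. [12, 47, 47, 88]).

[4,5,6,8,9,11,13,20]

Site scan:
  AzqVI (GCCGACA, off=7): starts [9, 22, 42] → cuts [16, 29, 49]
  HnxII (CTGGCC, off=3): no sites
  ZebII (GCGTC, off=5): starts [2, 56, 72] → cuts [1, 7, 61]
  UxaIX (ACGT, off=1): starts [52, 65] → cuts [53, 66]

Pooled cuts: [1, 7, 16, 29, 49, 53, 61, 66]

Fragments:
  1→7: 6 bp
  7→16: 9 bp
  16→29: 13 bp
  29→49: 20 bp
  49→53: 4 bp
  53→61: 8 bp
  61→66: 5 bp
  66→1 (wrap): 76-66+1 = 11 bp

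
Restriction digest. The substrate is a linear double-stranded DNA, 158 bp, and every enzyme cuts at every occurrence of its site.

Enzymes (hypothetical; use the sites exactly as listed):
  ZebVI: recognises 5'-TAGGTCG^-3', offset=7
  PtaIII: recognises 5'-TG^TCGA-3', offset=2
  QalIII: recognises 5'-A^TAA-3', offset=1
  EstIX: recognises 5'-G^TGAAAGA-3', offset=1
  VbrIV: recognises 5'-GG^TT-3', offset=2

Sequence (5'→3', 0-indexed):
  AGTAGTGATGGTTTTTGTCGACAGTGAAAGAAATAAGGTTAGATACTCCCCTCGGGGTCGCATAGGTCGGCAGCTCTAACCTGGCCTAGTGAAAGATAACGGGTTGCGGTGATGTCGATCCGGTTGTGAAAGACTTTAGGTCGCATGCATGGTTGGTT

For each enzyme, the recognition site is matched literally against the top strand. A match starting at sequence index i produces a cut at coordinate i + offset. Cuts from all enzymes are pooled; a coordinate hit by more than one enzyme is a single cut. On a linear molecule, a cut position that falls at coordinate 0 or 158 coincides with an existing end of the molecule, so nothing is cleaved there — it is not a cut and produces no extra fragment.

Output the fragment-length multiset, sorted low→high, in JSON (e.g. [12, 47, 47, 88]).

[2,3,4,5,6,7,7,7,9,9,9,11,11,17,20,31]

Scan for sites:
  ZebVI (TAGGTCG, off=7): starts [62, 136] → cuts [69, 143]
  PtaIII (TGTCGA, off=2): starts [15, 112] → cuts [17, 114]
  QalIII (ATAA, off=1): starts [32, 95] → cuts [33, 96]
  EstIX (GTGAAAGA, off=1): starts [23, 88, 125] → cuts [24, 89, 126]
  VbrIV (GGTT, off=2): starts [9, 36, 101, 121, 150, 154] → cuts [11, 38, 103, 123, 152, 156]

All cut coordinates (distinct, sorted): [11, 17, 24, 33, 38, 69, 89, 96, 103, 114, 123, 126, 143, 152, 156]

Fragment lengths:
  [0,11): 11 bp
  [11,17): 6 bp
  [17,24): 7 bp
  [24,33): 9 bp
  [33,38): 5 bp
  [38,69): 31 bp
  [69,89): 20 bp
  [89,96): 7 bp
  [96,103): 7 bp
  [103,114): 11 bp
  [114,123): 9 bp
  [123,126): 3 bp
  [126,143): 17 bp
  [143,152): 9 bp
  [152,156): 4 bp
  [156,158): 2 bp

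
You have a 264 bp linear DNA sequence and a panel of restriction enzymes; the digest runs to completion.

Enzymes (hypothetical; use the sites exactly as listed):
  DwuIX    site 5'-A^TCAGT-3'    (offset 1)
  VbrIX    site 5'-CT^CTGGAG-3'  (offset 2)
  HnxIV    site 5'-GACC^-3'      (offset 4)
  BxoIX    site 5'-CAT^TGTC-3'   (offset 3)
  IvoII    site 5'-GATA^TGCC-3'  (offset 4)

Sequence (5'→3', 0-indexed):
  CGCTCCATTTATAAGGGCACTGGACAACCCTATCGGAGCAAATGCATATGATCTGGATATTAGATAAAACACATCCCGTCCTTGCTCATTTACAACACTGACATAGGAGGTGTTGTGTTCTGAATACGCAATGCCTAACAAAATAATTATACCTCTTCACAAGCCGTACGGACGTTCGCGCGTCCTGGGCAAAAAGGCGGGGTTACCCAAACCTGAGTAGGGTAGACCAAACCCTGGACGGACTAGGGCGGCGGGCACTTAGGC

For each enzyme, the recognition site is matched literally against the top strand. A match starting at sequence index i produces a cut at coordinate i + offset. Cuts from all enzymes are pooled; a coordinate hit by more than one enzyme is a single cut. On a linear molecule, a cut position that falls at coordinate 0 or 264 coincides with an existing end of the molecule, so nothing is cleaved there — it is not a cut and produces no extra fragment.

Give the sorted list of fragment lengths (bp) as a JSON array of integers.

[36,228]

Per-enzyme occurrences:
  DwuIX (ATCAGT, off=1): no sites
  VbrIX (CTCTGGAG, off=2): no sites
  HnxIV (GACC, off=4): starts [224] → cuts [228]
  BxoIX (CATTGTC, off=3): no sites
  IvoII (GATATGCC, off=4): no sites

All cut coordinates (distinct, sorted): [228]

Fragment lengths:
  [0,228): 228 bp
  [228,264): 36 bp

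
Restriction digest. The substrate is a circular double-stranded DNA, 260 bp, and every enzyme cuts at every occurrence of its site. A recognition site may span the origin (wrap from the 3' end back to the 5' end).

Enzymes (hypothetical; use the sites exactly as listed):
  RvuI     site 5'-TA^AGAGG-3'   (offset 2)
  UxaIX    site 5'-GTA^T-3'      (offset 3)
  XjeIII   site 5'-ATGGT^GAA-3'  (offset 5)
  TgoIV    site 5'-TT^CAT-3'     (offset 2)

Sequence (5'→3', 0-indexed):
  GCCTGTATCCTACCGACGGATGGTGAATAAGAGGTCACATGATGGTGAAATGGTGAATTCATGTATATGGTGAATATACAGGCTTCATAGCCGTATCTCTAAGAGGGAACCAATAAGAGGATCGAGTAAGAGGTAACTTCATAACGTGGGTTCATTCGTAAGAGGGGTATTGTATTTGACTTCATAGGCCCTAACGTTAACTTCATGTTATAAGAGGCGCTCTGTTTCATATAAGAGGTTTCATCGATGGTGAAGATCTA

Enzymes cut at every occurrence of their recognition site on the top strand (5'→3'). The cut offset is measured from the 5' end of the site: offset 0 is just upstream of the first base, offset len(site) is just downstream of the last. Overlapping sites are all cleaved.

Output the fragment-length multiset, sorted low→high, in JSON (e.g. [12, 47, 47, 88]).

Site scan:
  RvuI (TAAGAGG, off=2): starts [27, 99, 113, 126, 158, 210, 231] → cuts [29, 101, 115, 128, 160, 212, 233]
  UxaIX (GTAT, off=3): starts [4, 62, 92, 166, 171] → cuts [7, 65, 95, 169, 174]
  XjeIII (ATGGTGAA, off=5): starts [19, 41, 49, 66, 246] → cuts [24, 46, 54, 71, 251]
  TgoIV (TTCAT, off=2): starts [57, 83, 137, 150, 180, 201, 225, 239] → cuts [59, 85, 139, 152, 182, 203, 227, 241]

Pooled cuts: [7, 24, 29, 46, 54, 59, 65, 71, 85, 95, 101, 115, 128, 139, 152, 160, 169, 174, 182, 203, 212, 227, 233, 241, 251]

Fragments:
  7→24: 17 bp
  24→29: 5 bp
  29→46: 17 bp
  46→54: 8 bp
  54→59: 5 bp
  59→65: 6 bp
  65→71: 6 bp
  71→85: 14 bp
  85→95: 10 bp
  95→101: 6 bp
  101→115: 14 bp
  115→128: 13 bp
  128→139: 11 bp
  139→152: 13 bp
  152→160: 8 bp
  160→169: 9 bp
  169→174: 5 bp
  174→182: 8 bp
  182→203: 21 bp
  203→212: 9 bp
  212→227: 15 bp
  227→233: 6 bp
  233→241: 8 bp
  241→251: 10 bp
  251→7 (wrap): 260-251+7 = 16 bp

[5,5,5,6,6,6,6,8,8,8,8,9,9,10,10,11,13,13,14,14,15,16,17,17,21]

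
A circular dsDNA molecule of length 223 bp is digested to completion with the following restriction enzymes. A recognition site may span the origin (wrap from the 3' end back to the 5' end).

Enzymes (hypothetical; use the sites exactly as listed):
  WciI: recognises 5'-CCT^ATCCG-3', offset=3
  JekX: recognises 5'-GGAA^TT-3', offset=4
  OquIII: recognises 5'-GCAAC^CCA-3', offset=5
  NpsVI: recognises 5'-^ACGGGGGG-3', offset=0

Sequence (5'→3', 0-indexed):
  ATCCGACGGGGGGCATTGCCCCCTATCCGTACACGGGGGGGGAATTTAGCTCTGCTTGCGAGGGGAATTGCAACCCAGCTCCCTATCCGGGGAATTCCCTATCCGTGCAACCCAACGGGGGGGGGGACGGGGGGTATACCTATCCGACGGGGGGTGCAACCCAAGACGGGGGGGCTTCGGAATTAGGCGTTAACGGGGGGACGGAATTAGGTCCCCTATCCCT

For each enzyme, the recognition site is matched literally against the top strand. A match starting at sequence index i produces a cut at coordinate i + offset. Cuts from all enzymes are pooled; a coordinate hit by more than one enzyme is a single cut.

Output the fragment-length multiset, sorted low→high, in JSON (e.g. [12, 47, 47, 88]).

Per-enzyme occurrences:
  WciI CCTATCCG/3: at [21, 81, 97, 138, 220] ⇒ [0, 24, 84, 100, 141]
  JekX GGAATT/4: at [40, 63, 90, 178, 202] ⇒ [44, 67, 94, 182, 206]
  OquIII GCAACCCA/5: at [69, 106, 155] ⇒ [74, 111, 160]
  NpsVI ACGGGGGG/0: at [5, 32, 114, 126, 146, 165, 192] ⇒ [5, 32, 114, 126, 146, 165, 192]

All cut coordinates (distinct, sorted): [0, 5, 24, 32, 44, 67, 74, 84, 94, 100, 111, 114, 126, 141, 146, 160, 165, 182, 192, 206]

Fragments:
  0→5: 5 bp
  5→24: 19 bp
  24→32: 8 bp
  32→44: 12 bp
  44→67: 23 bp
  67→74: 7 bp
  74→84: 10 bp
  84→94: 10 bp
  94→100: 6 bp
  100→111: 11 bp
  111→114: 3 bp
  114→126: 12 bp
  126→141: 15 bp
  141→146: 5 bp
  146→160: 14 bp
  160→165: 5 bp
  165→182: 17 bp
  182→192: 10 bp
  192→206: 14 bp
  206→0 (wrap): 223-206+0 = 17 bp

[3,5,5,5,6,7,8,10,10,10,11,12,12,14,14,15,17,17,19,23]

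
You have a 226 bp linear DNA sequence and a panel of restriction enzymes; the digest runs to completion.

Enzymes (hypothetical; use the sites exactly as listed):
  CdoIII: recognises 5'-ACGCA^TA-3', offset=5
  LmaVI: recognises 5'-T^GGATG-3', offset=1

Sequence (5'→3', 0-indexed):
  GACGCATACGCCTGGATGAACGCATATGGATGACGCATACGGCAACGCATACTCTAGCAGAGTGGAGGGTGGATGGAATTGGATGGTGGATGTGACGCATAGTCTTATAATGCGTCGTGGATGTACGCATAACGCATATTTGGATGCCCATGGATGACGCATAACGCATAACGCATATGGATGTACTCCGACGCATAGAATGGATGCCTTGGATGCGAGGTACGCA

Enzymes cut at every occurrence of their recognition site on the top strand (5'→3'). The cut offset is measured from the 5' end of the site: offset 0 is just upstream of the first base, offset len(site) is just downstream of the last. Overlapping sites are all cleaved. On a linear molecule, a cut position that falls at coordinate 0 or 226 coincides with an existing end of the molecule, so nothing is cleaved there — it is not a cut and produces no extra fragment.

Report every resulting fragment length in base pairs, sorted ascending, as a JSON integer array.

[3,3,5,6,6,7,7,7,7,7,9,10,10,10,10,11,11,12,12,16,17,19,21]

Site scan:
  CdoIII ACGCATA/5: at [1, 19, 32, 44, 94, 124, 131, 156, 163, 170, 190] ⇒ [6, 24, 37, 49, 99, 129, 136, 161, 168, 175, 195]
  LmaVI TGGATG/1: at [12, 26, 69, 79, 86, 117, 140, 150, 177, 200, 209] ⇒ [13, 27, 70, 80, 87, 118, 141, 151, 178, 201, 210]

Pooled cuts: [6, 13, 24, 27, 37, 49, 70, 80, 87, 99, 118, 129, 136, 141, 151, 161, 168, 175, 178, 195, 201, 210]

Fragments:
  [0,6): 6 bp
  [6,13): 7 bp
  [13,24): 11 bp
  [24,27): 3 bp
  [27,37): 10 bp
  [37,49): 12 bp
  [49,70): 21 bp
  [70,80): 10 bp
  [80,87): 7 bp
  [87,99): 12 bp
  [99,118): 19 bp
  [118,129): 11 bp
  [129,136): 7 bp
  [136,141): 5 bp
  [141,151): 10 bp
  [151,161): 10 bp
  [161,168): 7 bp
  [168,175): 7 bp
  [175,178): 3 bp
  [178,195): 17 bp
  [195,201): 6 bp
  [201,210): 9 bp
  [210,226): 16 bp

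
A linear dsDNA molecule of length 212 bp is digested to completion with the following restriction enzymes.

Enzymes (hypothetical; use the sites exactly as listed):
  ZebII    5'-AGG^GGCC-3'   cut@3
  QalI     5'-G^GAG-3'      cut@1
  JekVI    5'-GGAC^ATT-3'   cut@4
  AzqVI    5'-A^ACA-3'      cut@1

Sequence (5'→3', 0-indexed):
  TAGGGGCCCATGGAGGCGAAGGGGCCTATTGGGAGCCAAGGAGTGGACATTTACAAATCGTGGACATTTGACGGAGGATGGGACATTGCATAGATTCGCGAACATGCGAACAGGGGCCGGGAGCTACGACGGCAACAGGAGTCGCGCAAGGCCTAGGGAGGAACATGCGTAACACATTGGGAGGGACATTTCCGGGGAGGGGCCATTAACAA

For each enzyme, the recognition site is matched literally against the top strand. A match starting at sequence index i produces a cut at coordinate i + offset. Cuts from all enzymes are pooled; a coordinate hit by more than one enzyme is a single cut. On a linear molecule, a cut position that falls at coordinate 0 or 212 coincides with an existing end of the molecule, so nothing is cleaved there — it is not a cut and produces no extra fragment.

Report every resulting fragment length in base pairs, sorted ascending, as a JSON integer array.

Scan for sites:
  ZebII (AGGGGCC, off=3): starts [1, 19, 111, 197] → cuts [4, 22, 114, 200]
  QalI (GGAG, off=1): starts [11, 31, 39, 72, 119, 137, 156, 179, 195] → cuts [12, 32, 40, 73, 120, 138, 157, 180, 196]
  JekVI (GGACATT, off=4): starts [44, 61, 80, 183] → cuts [48, 65, 84, 187]
  AzqVI (AACA, off=1): starts [100, 108, 133, 161, 170, 207] → cuts [101, 109, 134, 162, 171, 208]

All cut coordinates (distinct, sorted): [4, 12, 22, 32, 40, 48, 65, 73, 84, 101, 109, 114, 120, 134, 138, 157, 162, 171, 180, 187, 196, 200, 208]

Fragments:
  [0,4): 4 bp
  [4,12): 8 bp
  [12,22): 10 bp
  [22,32): 10 bp
  [32,40): 8 bp
  [40,48): 8 bp
  [48,65): 17 bp
  [65,73): 8 bp
  [73,84): 11 bp
  [84,101): 17 bp
  [101,109): 8 bp
  [109,114): 5 bp
  [114,120): 6 bp
  [120,134): 14 bp
  [134,138): 4 bp
  [138,157): 19 bp
  [157,162): 5 bp
  [162,171): 9 bp
  [171,180): 9 bp
  [180,187): 7 bp
  [187,196): 9 bp
  [196,200): 4 bp
  [200,208): 8 bp
  [208,212): 4 bp

[4,4,4,4,5,5,6,7,8,8,8,8,8,8,9,9,9,10,10,11,14,17,17,19]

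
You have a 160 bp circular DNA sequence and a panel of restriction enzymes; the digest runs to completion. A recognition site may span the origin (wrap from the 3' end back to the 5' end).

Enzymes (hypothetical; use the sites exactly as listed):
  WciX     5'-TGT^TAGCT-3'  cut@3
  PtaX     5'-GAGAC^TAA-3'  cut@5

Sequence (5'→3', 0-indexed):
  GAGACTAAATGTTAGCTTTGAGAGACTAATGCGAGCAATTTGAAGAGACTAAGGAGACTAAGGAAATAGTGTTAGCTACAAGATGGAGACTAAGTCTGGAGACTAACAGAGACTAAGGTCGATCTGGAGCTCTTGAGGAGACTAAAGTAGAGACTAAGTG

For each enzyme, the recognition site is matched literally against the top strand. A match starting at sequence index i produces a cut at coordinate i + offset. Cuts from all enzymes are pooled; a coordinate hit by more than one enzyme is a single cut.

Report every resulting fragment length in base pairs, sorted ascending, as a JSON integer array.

[7,9,10,11,12,13,14,14,18,23,29]

Per-enzyme occurrences:
  WciX (TGTTAGCT, off=3): starts [9, 69] → cuts [12, 72]
  PtaX (GAGACTAA, off=5): starts [0, 21, 44, 53, 85, 98, 108, 137, 149] → cuts [5, 26, 49, 58, 90, 103, 113, 142, 154]

Pooled cuts: [5, 12, 26, 49, 58, 72, 90, 103, 113, 142, 154]

Fragment lengths:
  5→12: 7 bp
  12→26: 14 bp
  26→49: 23 bp
  49→58: 9 bp
  58→72: 14 bp
  72→90: 18 bp
  90→103: 13 bp
  103→113: 10 bp
  113→142: 29 bp
  142→154: 12 bp
  154→5 (wrap): 160-154+5 = 11 bp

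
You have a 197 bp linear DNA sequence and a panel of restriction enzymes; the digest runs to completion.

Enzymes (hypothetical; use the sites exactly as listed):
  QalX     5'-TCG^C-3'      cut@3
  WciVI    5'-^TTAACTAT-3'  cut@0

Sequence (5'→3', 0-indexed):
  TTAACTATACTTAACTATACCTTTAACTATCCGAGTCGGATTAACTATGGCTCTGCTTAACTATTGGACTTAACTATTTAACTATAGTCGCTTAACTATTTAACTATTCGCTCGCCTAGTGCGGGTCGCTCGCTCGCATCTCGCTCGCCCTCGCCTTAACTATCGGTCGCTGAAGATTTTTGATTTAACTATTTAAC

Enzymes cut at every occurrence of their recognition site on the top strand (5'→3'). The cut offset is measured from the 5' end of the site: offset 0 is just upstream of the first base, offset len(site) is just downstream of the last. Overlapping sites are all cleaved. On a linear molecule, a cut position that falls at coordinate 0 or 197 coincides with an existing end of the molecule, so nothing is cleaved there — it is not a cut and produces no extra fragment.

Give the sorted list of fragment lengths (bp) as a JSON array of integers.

Site scan:
  QalX (TCGC, off=3): starts [87, 107, 111, 125, 129, 133, 140, 144, 150, 166] → cuts [90, 110, 114, 128, 132, 136, 143, 147, 153, 169]
  WciVI (TTAACTAT, off=0): starts [0, 10, 22, 40, 56, 69, 77, 91, 99, 155, 184] → cuts [10, 22, 40, 56, 69, 77, 91, 99, 155, 184] (position 0 is a terminus of the linear molecule — no cut)

All cut coordinates (distinct, sorted): [10, 22, 40, 56, 69, 77, 90, 91, 99, 110, 114, 128, 132, 136, 143, 147, 153, 155, 169, 184]

Fragment lengths:
  [0,10): 10 bp
  [10,22): 12 bp
  [22,40): 18 bp
  [40,56): 16 bp
  [56,69): 13 bp
  [69,77): 8 bp
  [77,90): 13 bp
  [90,91): 1 bp
  [91,99): 8 bp
  [99,110): 11 bp
  [110,114): 4 bp
  [114,128): 14 bp
  [128,132): 4 bp
  [132,136): 4 bp
  [136,143): 7 bp
  [143,147): 4 bp
  [147,153): 6 bp
  [153,155): 2 bp
  [155,169): 14 bp
  [169,184): 15 bp
  [184,197): 13 bp

[1,2,4,4,4,4,6,7,8,8,10,11,12,13,13,13,14,14,15,16,18]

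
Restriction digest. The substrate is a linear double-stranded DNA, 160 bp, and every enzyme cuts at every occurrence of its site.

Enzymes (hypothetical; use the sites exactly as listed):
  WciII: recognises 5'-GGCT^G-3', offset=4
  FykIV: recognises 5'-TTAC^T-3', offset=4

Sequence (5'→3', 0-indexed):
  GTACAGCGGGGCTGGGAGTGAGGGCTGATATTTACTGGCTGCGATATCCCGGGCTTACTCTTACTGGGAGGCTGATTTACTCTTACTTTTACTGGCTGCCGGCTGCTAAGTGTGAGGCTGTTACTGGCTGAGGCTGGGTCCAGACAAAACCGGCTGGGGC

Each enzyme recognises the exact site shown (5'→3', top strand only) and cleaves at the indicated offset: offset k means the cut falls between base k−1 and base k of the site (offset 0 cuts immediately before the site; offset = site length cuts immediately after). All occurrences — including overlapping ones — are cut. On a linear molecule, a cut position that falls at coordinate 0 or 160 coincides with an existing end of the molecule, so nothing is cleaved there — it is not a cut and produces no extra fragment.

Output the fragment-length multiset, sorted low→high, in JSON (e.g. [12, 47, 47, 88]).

[5,5,5,5,5,6,6,6,6,7,7,9,9,13,13,15,18,20]

Site scan:
  WciII (GGCTG, off=4): starts [9, 22, 36, 69, 93, 100, 115, 125, 131, 151] → cuts [13, 26, 40, 73, 97, 104, 119, 129, 135, 155]
  FykIV (TTACT, off=4): starts [31, 54, 60, 76, 82, 88, 120] → cuts [35, 58, 64, 80, 86, 92, 124]

All cut coordinates (distinct, sorted): [13, 26, 35, 40, 58, 64, 73, 80, 86, 92, 97, 104, 119, 124, 129, 135, 155]

Fragment lengths:
  [0,13): 13 bp
  [13,26): 13 bp
  [26,35): 9 bp
  [35,40): 5 bp
  [40,58): 18 bp
  [58,64): 6 bp
  [64,73): 9 bp
  [73,80): 7 bp
  [80,86): 6 bp
  [86,92): 6 bp
  [92,97): 5 bp
  [97,104): 7 bp
  [104,119): 15 bp
  [119,124): 5 bp
  [124,129): 5 bp
  [129,135): 6 bp
  [135,155): 20 bp
  [155,160): 5 bp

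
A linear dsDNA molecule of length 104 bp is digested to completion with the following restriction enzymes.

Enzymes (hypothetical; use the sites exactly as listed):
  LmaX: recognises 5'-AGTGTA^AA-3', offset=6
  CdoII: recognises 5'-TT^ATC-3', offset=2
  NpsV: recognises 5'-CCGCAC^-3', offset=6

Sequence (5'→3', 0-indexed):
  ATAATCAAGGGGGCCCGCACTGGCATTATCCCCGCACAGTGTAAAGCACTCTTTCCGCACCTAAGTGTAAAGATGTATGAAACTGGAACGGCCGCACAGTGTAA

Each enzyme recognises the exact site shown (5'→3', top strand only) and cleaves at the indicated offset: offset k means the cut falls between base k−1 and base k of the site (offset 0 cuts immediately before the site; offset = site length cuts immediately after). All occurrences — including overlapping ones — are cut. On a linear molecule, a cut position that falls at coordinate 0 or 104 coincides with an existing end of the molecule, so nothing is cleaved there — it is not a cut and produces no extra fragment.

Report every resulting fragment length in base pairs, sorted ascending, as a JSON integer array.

Per-enzyme occurrences:
  LmaX AGTGTAAA/6: at [37, 63] ⇒ [43, 69]
  CdoII TTATC/2: at [25] ⇒ [27]
  NpsV CCGCAC/6: at [14, 31, 54, 91] ⇒ [20, 37, 60, 97]

Pooled cuts: [20, 27, 37, 43, 60, 69, 97]

Fragments:
  [0,20): 20 bp
  [20,27): 7 bp
  [27,37): 10 bp
  [37,43): 6 bp
  [43,60): 17 bp
  [60,69): 9 bp
  [69,97): 28 bp
  [97,104): 7 bp

[6,7,7,9,10,17,20,28]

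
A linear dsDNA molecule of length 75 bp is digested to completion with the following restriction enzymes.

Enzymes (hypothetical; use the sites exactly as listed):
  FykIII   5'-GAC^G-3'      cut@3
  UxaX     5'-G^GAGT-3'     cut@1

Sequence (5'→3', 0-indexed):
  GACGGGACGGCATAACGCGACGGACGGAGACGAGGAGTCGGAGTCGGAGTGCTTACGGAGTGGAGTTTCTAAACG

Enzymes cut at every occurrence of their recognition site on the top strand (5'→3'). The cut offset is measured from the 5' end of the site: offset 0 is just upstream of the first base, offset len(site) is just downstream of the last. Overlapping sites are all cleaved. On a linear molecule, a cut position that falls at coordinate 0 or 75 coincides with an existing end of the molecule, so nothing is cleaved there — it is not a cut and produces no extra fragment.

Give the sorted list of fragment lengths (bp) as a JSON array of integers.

Site scan:
  FykIII (GACG, off=3): starts [0, 5, 18, 22, 28] → cuts [3, 8, 21, 25, 31]
  UxaX (GGAGT, off=1): starts [33, 39, 45, 56, 61] → cuts [34, 40, 46, 57, 62]

All cut coordinates (distinct, sorted): [3, 8, 21, 25, 31, 34, 40, 46, 57, 62]

Fragments:
  [0,3): 3 bp
  [3,8): 5 bp
  [8,21): 13 bp
  [21,25): 4 bp
  [25,31): 6 bp
  [31,34): 3 bp
  [34,40): 6 bp
  [40,46): 6 bp
  [46,57): 11 bp
  [57,62): 5 bp
  [62,75): 13 bp

[3,3,4,5,5,6,6,6,11,13,13]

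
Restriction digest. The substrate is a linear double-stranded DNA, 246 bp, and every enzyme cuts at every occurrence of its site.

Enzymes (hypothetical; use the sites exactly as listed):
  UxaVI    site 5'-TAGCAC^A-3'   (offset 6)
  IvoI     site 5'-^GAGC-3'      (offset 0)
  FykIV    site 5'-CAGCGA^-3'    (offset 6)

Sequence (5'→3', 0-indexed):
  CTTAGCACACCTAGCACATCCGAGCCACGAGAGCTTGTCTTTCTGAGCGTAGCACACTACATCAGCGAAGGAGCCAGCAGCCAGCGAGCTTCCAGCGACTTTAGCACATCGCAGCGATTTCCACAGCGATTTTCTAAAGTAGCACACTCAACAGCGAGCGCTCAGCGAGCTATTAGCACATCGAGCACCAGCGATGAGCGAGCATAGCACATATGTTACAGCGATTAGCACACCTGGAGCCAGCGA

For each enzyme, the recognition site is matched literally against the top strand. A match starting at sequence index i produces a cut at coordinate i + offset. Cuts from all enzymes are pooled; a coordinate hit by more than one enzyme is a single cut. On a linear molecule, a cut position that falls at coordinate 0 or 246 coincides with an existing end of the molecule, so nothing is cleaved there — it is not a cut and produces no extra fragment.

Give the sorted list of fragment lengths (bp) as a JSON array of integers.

[1,2,2,2,2,3,4,4,5,7,8,9,9,9,9,10,10,10,11,11,11,11,12,12,13,14,14,15,16]

Scan for sites:
  UxaVI (TAGCACA, off=6): starts [2, 11, 49, 101, 139, 173, 204, 225] → cuts [8, 17, 55, 107, 145, 179, 210, 231]
  IvoI (GAGC, off=0): starts [21, 30, 44, 70, 85, 155, 166, 182, 195, 199, 236] → cuts [21, 30, 44, 70, 85, 155, 166, 182, 195, 199, 236]
  FykIV (CAGCGA, off=6): starts [62, 81, 92, 111, 123, 151, 162, 188, 218, 240] → cuts [68, 87, 98, 117, 129, 157, 168, 194, 224] (position 246 is a terminus of the linear molecule — no cut)

Pooled cuts: [8, 17, 21, 30, 44, 55, 68, 70, 85, 87, 98, 107, 117, 129, 145, 155, 157, 166, 168, 179, 182, 194, 195, 199, 210, 224, 231, 236]

Fragment lengths:
  [0,8): 8 bp
  [8,17): 9 bp
  [17,21): 4 bp
  [21,30): 9 bp
  [30,44): 14 bp
  [44,55): 11 bp
  [55,68): 13 bp
  [68,70): 2 bp
  [70,85): 15 bp
  [85,87): 2 bp
  [87,98): 11 bp
  [98,107): 9 bp
  [107,117): 10 bp
  [117,129): 12 bp
  [129,145): 16 bp
  [145,155): 10 bp
  [155,157): 2 bp
  [157,166): 9 bp
  [166,168): 2 bp
  [168,179): 11 bp
  [179,182): 3 bp
  [182,194): 12 bp
  [194,195): 1 bp
  [195,199): 4 bp
  [199,210): 11 bp
  [210,224): 14 bp
  [224,231): 7 bp
  [231,236): 5 bp
  [236,246): 10 bp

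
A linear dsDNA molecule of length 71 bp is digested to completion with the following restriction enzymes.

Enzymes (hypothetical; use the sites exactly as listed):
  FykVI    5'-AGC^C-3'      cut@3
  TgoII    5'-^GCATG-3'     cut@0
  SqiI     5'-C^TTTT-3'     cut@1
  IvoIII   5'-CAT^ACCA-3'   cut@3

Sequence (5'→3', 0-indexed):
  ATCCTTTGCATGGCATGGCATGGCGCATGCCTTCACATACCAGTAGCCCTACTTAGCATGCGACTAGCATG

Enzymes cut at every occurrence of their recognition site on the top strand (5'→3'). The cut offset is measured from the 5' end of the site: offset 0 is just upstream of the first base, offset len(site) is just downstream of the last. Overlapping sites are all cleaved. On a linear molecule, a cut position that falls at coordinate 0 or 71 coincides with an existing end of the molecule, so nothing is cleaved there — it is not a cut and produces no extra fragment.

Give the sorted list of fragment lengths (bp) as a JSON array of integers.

Per-enzyme occurrences:
  FykVI (AGCC, off=3): starts [44] → cuts [47]
  TgoII (GCATG, off=0): starts [7, 12, 17, 24, 55, 66] → cuts [7, 12, 17, 24, 55, 66]
  SqiI (CTTTT, off=1): no sites
  IvoIII (CATACCA, off=3): starts [35] → cuts [38]

All cut coordinates (distinct, sorted): [7, 12, 17, 24, 38, 47, 55, 66]

Fragment lengths:
  [0,7): 7 bp
  [7,12): 5 bp
  [12,17): 5 bp
  [17,24): 7 bp
  [24,38): 14 bp
  [38,47): 9 bp
  [47,55): 8 bp
  [55,66): 11 bp
  [66,71): 5 bp

[5,5,5,7,7,8,9,11,14]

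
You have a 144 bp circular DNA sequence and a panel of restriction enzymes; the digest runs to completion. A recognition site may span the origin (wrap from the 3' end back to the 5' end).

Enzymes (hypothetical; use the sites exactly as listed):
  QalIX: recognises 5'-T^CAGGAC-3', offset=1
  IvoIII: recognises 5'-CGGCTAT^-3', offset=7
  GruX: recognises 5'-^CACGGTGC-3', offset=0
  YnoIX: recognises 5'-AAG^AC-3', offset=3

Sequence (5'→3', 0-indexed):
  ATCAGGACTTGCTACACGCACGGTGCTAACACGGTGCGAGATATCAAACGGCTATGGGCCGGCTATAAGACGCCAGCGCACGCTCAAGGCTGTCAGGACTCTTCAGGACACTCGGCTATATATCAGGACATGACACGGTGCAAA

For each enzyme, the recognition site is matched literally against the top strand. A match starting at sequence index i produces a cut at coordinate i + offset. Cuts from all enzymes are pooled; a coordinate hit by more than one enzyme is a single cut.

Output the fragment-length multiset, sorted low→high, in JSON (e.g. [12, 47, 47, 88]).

[3,4,10,10,11,11,13,16,16,24,26]

Site scan:
  QalIX (TCAGGAC, off=1): starts [1, 92, 102, 122] → cuts [2, 93, 103, 123]
  IvoIII (CGGCTAT, off=7): starts [48, 59, 112] → cuts [55, 66, 119]
  GruX (CACGGTGC, off=0): starts [18, 29, 133] → cuts [18, 29, 133]
  YnoIX (AAGAC, off=3): starts [66] → cuts [69]

Pooled cuts: [2, 18, 29, 55, 66, 69, 93, 103, 119, 123, 133]

Fragment lengths:
  2→18: 16 bp
  18→29: 11 bp
  29→55: 26 bp
  55→66: 11 bp
  66→69: 3 bp
  69→93: 24 bp
  93→103: 10 bp
  103→119: 16 bp
  119→123: 4 bp
  123→133: 10 bp
  133→2 (wrap): 144-133+2 = 13 bp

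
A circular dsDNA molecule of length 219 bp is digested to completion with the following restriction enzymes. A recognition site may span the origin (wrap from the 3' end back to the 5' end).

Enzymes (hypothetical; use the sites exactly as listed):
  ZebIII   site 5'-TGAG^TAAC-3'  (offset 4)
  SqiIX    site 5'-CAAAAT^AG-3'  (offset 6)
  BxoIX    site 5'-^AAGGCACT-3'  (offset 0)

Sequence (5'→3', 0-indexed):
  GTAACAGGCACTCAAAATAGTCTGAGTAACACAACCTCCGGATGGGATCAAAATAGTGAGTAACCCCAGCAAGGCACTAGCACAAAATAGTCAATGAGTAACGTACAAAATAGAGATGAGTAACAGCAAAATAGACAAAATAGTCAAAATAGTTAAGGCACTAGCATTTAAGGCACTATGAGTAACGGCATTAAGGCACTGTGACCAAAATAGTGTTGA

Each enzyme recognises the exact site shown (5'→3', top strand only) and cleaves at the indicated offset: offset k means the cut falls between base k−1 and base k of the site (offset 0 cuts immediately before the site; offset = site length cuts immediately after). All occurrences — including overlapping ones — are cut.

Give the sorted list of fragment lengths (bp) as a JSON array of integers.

[4,6,8,9,9,9,9,10,10,10,12,13,13,15,17,18,19,28]

Per-enzyme occurrences:
  ZebIII TGAGTAAC/4: at [22, 56, 94, 116, 178, 216] ⇒ [1, 26, 60, 98, 120, 182]
  SqiIX CAAAATAG/6: at [12, 48, 82, 105, 126, 135, 144, 205] ⇒ [18, 54, 88, 111, 132, 141, 150, 211]
  BxoIX AAGGCACT/0: at [70, 154, 169, 192] ⇒ [70, 154, 169, 192]

All cut coordinates (distinct, sorted): [1, 18, 26, 54, 60, 70, 88, 98, 111, 120, 132, 141, 150, 154, 169, 182, 192, 211]

Fragment lengths:
  1→18: 17 bp
  18→26: 8 bp
  26→54: 28 bp
  54→60: 6 bp
  60→70: 10 bp
  70→88: 18 bp
  88→98: 10 bp
  98→111: 13 bp
  111→120: 9 bp
  120→132: 12 bp
  132→141: 9 bp
  141→150: 9 bp
  150→154: 4 bp
  154→169: 15 bp
  169→182: 13 bp
  182→192: 10 bp
  192→211: 19 bp
  211→1 (wrap): 219-211+1 = 9 bp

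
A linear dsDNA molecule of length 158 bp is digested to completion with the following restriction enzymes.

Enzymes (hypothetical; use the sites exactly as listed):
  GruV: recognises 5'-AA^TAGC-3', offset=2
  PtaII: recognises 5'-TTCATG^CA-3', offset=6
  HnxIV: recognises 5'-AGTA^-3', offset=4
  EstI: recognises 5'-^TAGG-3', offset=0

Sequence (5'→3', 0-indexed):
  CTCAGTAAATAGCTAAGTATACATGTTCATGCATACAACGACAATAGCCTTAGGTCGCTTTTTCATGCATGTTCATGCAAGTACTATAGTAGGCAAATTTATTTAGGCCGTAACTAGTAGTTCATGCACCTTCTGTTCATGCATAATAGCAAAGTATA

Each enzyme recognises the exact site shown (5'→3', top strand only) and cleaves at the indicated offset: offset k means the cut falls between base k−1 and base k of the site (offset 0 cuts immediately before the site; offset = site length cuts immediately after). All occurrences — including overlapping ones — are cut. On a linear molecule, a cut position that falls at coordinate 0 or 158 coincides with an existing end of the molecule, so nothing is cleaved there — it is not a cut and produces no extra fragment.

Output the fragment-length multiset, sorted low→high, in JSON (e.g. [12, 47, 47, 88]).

Scan for sites:
  GruV (AATAGC, off=2): starts [7, 42, 144] → cuts [9, 44, 146]
  PtaII (TTCATGCA, off=6): starts [25, 61, 71, 120, 135] → cuts [31, 67, 77, 126, 141]
  HnxIV (AGTA, off=4): starts [3, 15, 79, 87, 115, 152] → cuts [7, 19, 83, 91, 119, 156]
  EstI (TAGG, off=0): starts [50, 89, 103] → cuts [50, 89, 103]

Pooled cuts: [7, 9, 19, 31, 44, 50, 67, 77, 83, 89, 91, 103, 119, 126, 141, 146, 156]

Fragments:
  [0,7): 7 bp
  [7,9): 2 bp
  [9,19): 10 bp
  [19,31): 12 bp
  [31,44): 13 bp
  [44,50): 6 bp
  [50,67): 17 bp
  [67,77): 10 bp
  [77,83): 6 bp
  [83,89): 6 bp
  [89,91): 2 bp
  [91,103): 12 bp
  [103,119): 16 bp
  [119,126): 7 bp
  [126,141): 15 bp
  [141,146): 5 bp
  [146,156): 10 bp
  [156,158): 2 bp

[2,2,2,5,6,6,6,7,7,10,10,10,12,12,13,15,16,17]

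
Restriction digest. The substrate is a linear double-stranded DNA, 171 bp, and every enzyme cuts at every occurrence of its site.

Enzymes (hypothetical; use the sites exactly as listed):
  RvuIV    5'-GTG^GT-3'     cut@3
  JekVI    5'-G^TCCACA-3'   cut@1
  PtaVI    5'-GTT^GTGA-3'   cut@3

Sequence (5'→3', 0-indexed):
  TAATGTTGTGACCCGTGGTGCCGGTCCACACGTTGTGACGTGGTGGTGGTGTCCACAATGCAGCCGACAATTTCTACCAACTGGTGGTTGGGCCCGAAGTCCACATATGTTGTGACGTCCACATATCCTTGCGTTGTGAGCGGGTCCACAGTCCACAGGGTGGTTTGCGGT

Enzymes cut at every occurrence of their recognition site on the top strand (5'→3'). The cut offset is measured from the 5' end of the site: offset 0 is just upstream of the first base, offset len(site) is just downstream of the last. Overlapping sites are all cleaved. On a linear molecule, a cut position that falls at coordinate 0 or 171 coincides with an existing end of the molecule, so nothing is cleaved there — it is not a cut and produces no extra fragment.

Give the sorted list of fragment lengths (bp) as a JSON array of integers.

Per-enzyme occurrences:
  RvuIV GTGGT/3: at [14, 39, 42, 45, 83, 159] ⇒ [17, 42, 45, 48, 86, 162]
  JekVI GTCCACA/1: at [23, 50, 98, 116, 143, 150] ⇒ [24, 51, 99, 117, 144, 151]
  PtaVI GTTGTGA/3: at [4, 31, 108, 132] ⇒ [7, 34, 111, 135]

Pooled cuts: [7, 17, 24, 34, 42, 45, 48, 51, 86, 99, 111, 117, 135, 144, 151, 162]

Fragments:
  [0,7): 7 bp
  [7,17): 10 bp
  [17,24): 7 bp
  [24,34): 10 bp
  [34,42): 8 bp
  [42,45): 3 bp
  [45,48): 3 bp
  [48,51): 3 bp
  [51,86): 35 bp
  [86,99): 13 bp
  [99,111): 12 bp
  [111,117): 6 bp
  [117,135): 18 bp
  [135,144): 9 bp
  [144,151): 7 bp
  [151,162): 11 bp
  [162,171): 9 bp

[3,3,3,6,7,7,7,8,9,9,10,10,11,12,13,18,35]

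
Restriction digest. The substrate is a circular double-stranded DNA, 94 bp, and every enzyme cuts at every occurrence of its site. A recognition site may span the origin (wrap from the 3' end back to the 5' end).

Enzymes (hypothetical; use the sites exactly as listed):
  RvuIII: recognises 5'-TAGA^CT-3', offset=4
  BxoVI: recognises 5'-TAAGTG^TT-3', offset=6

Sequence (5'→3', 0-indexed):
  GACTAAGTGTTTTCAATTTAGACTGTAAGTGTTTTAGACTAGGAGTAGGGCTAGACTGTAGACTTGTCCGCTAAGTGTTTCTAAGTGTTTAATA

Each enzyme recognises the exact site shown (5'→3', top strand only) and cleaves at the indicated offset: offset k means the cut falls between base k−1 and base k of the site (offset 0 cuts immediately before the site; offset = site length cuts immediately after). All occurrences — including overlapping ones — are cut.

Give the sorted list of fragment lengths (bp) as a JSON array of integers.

[7,7,7,9,9,10,13,15,17]

Per-enzyme occurrences:
  RvuIII TAGACT/4: at [18, 34, 51, 58, 92] ⇒ [2, 22, 38, 55, 62]
  BxoVI TAAGTGTT/6: at [3, 25, 71, 81] ⇒ [9, 31, 77, 87]

All cut coordinates (distinct, sorted): [2, 9, 22, 31, 38, 55, 62, 77, 87]

Fragments:
  2→9: 7 bp
  9→22: 13 bp
  22→31: 9 bp
  31→38: 7 bp
  38→55: 17 bp
  55→62: 7 bp
  62→77: 15 bp
  77→87: 10 bp
  87→2 (wrap): 94-87+2 = 9 bp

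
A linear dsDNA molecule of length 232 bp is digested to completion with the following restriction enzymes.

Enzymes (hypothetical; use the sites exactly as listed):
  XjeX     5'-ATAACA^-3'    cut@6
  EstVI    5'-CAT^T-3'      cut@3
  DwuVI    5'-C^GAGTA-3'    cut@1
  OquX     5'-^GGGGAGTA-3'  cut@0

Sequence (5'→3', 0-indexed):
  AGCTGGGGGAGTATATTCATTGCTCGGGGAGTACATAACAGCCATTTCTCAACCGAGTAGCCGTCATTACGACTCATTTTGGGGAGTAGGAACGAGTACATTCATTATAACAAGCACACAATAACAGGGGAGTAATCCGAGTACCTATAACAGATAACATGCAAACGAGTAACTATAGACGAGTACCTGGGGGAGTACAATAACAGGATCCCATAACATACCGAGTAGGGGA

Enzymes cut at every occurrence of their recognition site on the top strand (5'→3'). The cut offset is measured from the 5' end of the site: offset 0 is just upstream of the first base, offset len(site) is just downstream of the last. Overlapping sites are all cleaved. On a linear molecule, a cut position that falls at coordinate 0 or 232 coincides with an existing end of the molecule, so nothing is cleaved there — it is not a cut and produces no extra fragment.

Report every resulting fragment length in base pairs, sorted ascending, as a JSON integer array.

[3,4,4,5,5,5,7,7,7,8,9,9,10,10,12,13,13,13,14,14,14,15,15,16]

Per-enzyme occurrences:
  XjeX ATAACA/6: at [34, 106, 120, 146, 153, 199, 212] ⇒ [40, 112, 126, 152, 159, 205, 218]
  EstVI CATT/3: at [17, 42, 64, 74, 98, 102] ⇒ [20, 45, 67, 77, 101, 105]
  DwuVI CGAGTA/1: at [53, 92, 137, 165, 179, 221] ⇒ [54, 93, 138, 166, 180, 222]
  OquX GGGGAGTA/0: at [5, 25, 80, 126, 189] ⇒ [5, 25, 80, 126, 189]

All cut coordinates (distinct, sorted): [5, 20, 25, 40, 45, 54, 67, 77, 80, 93, 101, 105, 112, 126, 138, 152, 159, 166, 180, 189, 205, 218, 222]

Fragment lengths:
  [0,5): 5 bp
  [5,20): 15 bp
  [20,25): 5 bp
  [25,40): 15 bp
  [40,45): 5 bp
  [45,54): 9 bp
  [54,67): 13 bp
  [67,77): 10 bp
  [77,80): 3 bp
  [80,93): 13 bp
  [93,101): 8 bp
  [101,105): 4 bp
  [105,112): 7 bp
  [112,126): 14 bp
  [126,138): 12 bp
  [138,152): 14 bp
  [152,159): 7 bp
  [159,166): 7 bp
  [166,180): 14 bp
  [180,189): 9 bp
  [189,205): 16 bp
  [205,218): 13 bp
  [218,222): 4 bp
  [222,232): 10 bp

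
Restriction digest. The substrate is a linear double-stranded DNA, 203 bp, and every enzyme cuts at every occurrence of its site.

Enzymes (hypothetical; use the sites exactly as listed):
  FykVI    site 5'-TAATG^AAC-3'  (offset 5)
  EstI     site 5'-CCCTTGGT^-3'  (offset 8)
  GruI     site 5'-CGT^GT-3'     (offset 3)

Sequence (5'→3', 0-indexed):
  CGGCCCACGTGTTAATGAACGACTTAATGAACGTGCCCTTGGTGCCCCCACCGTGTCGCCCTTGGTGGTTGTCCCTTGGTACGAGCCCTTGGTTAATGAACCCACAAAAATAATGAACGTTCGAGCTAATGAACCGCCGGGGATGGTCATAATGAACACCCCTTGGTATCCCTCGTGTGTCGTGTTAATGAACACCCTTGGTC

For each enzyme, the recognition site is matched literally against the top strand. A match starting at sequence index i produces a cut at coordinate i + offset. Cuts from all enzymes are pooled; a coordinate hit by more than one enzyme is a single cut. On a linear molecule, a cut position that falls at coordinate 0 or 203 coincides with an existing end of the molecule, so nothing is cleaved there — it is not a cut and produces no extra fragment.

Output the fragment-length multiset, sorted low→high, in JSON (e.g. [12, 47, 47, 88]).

Scan for sites:
  FykVI TAATGAAC/5: at [12, 24, 93, 110, 126, 149, 185] ⇒ [17, 29, 98, 115, 131, 154, 190]
  EstI CCCTTGGT/8: at [35, 58, 72, 85, 159, 194] ⇒ [43, 66, 80, 93, 167, 202]
  GruI CGTGT/3: at [7, 51, 173, 180] ⇒ [10, 54, 176, 183]

All cut coordinates (distinct, sorted): [10, 17, 29, 43, 54, 66, 80, 93, 98, 115, 131, 154, 167, 176, 183, 190, 202]

Fragments:
  [0,10): 10 bp
  [10,17): 7 bp
  [17,29): 12 bp
  [29,43): 14 bp
  [43,54): 11 bp
  [54,66): 12 bp
  [66,80): 14 bp
  [80,93): 13 bp
  [93,98): 5 bp
  [98,115): 17 bp
  [115,131): 16 bp
  [131,154): 23 bp
  [154,167): 13 bp
  [167,176): 9 bp
  [176,183): 7 bp
  [183,190): 7 bp
  [190,202): 12 bp
  [202,203): 1 bp

[1,5,7,7,7,9,10,11,12,12,12,13,13,14,14,16,17,23]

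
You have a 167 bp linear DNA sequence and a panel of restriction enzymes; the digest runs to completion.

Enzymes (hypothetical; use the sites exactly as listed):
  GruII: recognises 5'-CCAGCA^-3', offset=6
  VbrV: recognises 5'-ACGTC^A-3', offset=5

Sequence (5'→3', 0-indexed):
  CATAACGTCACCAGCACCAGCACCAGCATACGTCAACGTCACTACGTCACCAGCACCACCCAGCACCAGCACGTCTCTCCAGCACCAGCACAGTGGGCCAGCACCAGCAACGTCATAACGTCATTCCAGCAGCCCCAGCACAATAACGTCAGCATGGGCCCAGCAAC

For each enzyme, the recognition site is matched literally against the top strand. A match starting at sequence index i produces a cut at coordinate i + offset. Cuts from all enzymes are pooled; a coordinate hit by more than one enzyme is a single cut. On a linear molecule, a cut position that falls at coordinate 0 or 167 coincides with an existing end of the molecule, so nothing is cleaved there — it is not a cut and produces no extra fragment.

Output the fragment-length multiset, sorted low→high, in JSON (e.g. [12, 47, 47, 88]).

[2,5,6,6,6,6,6,6,6,7,7,8,8,9,9,9,10,10,13,13,15]

Per-enzyme occurrences:
  GruII CCAGCA/6: at [10, 16, 22, 49, 59, 65, 78, 84, 97, 103, 125, 134, 159] ⇒ [16, 22, 28, 55, 65, 71, 84, 90, 103, 109, 131, 140, 165]
  VbrV ACGTCA/5: at [4, 29, 35, 43, 109, 117, 145] ⇒ [9, 34, 40, 48, 114, 122, 150]

Pooled cuts: [9, 16, 22, 28, 34, 40, 48, 55, 65, 71, 84, 90, 103, 109, 114, 122, 131, 140, 150, 165]

Fragment lengths:
  [0,9): 9 bp
  [9,16): 7 bp
  [16,22): 6 bp
  [22,28): 6 bp
  [28,34): 6 bp
  [34,40): 6 bp
  [40,48): 8 bp
  [48,55): 7 bp
  [55,65): 10 bp
  [65,71): 6 bp
  [71,84): 13 bp
  [84,90): 6 bp
  [90,103): 13 bp
  [103,109): 6 bp
  [109,114): 5 bp
  [114,122): 8 bp
  [122,131): 9 bp
  [131,140): 9 bp
  [140,150): 10 bp
  [150,165): 15 bp
  [165,167): 2 bp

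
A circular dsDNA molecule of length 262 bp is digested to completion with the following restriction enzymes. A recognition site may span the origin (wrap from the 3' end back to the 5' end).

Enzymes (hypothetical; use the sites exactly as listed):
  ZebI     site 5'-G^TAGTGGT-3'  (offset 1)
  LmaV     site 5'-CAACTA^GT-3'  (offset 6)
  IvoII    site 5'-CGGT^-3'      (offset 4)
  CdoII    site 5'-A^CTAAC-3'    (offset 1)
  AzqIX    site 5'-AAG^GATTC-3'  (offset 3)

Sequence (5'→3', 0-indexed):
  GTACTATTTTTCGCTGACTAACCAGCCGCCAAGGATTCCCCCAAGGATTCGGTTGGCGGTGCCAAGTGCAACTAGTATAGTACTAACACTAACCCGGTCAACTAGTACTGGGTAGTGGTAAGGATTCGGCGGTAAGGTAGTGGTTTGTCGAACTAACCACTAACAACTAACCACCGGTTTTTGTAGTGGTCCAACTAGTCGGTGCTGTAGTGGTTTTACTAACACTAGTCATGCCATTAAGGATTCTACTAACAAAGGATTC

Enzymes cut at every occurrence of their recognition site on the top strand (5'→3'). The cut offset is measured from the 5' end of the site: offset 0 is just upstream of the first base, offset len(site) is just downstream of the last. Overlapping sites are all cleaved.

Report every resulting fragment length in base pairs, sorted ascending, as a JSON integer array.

[4,4,5,6,6,6,7,7,7,7,8,8,8,9,10,10,11,11,12,12,14,14,15,16,22,23]

Scan for sites:
  ZebI (GTAGTGGT, off=1): starts [111, 136, 182, 206] → cuts [112, 137, 183, 207]
  LmaV (CAACTAGT, off=6): starts [68, 98, 191] → cuts [74, 104, 197]
  IvoII (CGGT, off=4): starts [49, 56, 94, 129, 174, 199] → cuts [53, 60, 98, 133, 178, 203]
  CdoII (ACTAAC, off=1): starts [16, 81, 87, 151, 158, 165, 217, 247] → cuts [17, 82, 88, 152, 159, 166, 218, 248]
  AzqIX (AAGGATTC, off=3): starts [30, 42, 119, 238, 254] → cuts [33, 45, 122, 241, 257]

Pooled cuts: [17, 33, 45, 53, 60, 74, 82, 88, 98, 104, 112, 122, 133, 137, 152, 159, 166, 178, 183, 197, 203, 207, 218, 241, 248, 257]

Fragment lengths:
  17→33: 16 bp
  33→45: 12 bp
  45→53: 8 bp
  53→60: 7 bp
  60→74: 14 bp
  74→82: 8 bp
  82→88: 6 bp
  88→98: 10 bp
  98→104: 6 bp
  104→112: 8 bp
  112→122: 10 bp
  122→133: 11 bp
  133→137: 4 bp
  137→152: 15 bp
  152→159: 7 bp
  159→166: 7 bp
  166→178: 12 bp
  178→183: 5 bp
  183→197: 14 bp
  197→203: 6 bp
  203→207: 4 bp
  207→218: 11 bp
  218→241: 23 bp
  241→248: 7 bp
  248→257: 9 bp
  257→17 (wrap): 262-257+17 = 22 bp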